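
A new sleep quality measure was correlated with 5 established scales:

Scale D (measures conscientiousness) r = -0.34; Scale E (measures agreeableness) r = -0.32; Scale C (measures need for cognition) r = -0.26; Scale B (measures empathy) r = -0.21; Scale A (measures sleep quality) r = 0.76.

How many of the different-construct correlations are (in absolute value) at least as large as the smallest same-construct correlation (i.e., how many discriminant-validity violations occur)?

0

Convergent (same construct = sleep quality): Scale A.
Smallest convergent = 0.76. Discriminant |r|: 0.34, 0.32, 0.26, 0.21; count ≥ 0.76 → 0.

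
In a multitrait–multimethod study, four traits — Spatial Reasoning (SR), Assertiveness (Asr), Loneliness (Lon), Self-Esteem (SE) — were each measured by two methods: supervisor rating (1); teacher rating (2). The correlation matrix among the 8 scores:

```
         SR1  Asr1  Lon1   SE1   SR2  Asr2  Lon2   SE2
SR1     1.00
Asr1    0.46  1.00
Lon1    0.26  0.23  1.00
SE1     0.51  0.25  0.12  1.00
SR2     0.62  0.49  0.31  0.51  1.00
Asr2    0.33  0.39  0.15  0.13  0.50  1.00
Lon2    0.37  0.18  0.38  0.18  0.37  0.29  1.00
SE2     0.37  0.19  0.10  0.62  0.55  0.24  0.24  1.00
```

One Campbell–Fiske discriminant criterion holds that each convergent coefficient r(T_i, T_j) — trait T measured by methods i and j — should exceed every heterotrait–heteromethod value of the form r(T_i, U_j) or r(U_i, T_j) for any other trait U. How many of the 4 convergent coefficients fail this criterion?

1

Each convergent coefficient versus the relevant comparison correlations:
SR (methods 1·2): 0.62 vs {0.33, 0.49, 0.37, 0.31, 0.37, 0.51} → pass.
Asr (methods 1·2): 0.39 vs {0.49, 0.33, 0.18, 0.15, 0.19, 0.13} → fail.
Lon (methods 1·2): 0.38 vs {0.31, 0.37, 0.15, 0.18, 0.10, 0.18} → pass.
SE (methods 1·2): 0.62 vs {0.51, 0.37, 0.13, 0.19, 0.18, 0.10} → pass.
1 of 4 fail.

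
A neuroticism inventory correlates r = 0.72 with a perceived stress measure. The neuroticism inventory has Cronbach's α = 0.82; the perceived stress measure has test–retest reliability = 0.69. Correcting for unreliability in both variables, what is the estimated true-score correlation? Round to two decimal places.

0.96

r_true = r_obs / √(r_xx · r_yy) = 0.72 / √(0.82 × 0.69) = 0.72 / √0.5658 = 0.72 / 0.7522 ≈ 0.96.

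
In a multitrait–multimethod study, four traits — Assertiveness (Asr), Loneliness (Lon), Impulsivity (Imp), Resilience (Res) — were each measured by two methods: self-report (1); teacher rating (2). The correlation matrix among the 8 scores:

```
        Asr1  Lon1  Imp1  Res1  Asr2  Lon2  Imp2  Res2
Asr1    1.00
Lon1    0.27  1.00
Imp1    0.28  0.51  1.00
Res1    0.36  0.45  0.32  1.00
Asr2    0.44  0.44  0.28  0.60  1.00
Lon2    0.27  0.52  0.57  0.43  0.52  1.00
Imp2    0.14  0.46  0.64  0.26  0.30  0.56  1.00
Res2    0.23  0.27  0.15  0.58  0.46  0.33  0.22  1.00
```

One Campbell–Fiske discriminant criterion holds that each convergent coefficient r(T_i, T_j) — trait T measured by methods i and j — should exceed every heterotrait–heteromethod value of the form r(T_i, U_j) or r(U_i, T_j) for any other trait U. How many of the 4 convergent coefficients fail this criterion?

3

Checking each validity diagonal entry against its comparison values:
Asr (methods 1·2): 0.44 vs {0.27, 0.44, 0.14, 0.28, 0.23, 0.60} → fail.
Lon (methods 1·2): 0.52 vs {0.44, 0.27, 0.46, 0.57, 0.27, 0.43} → fail.
Imp (methods 1·2): 0.64 vs {0.28, 0.14, 0.57, 0.46, 0.15, 0.26} → pass.
Res (methods 1·2): 0.58 vs {0.60, 0.23, 0.43, 0.27, 0.26, 0.15} → fail.
3 of 4 fail.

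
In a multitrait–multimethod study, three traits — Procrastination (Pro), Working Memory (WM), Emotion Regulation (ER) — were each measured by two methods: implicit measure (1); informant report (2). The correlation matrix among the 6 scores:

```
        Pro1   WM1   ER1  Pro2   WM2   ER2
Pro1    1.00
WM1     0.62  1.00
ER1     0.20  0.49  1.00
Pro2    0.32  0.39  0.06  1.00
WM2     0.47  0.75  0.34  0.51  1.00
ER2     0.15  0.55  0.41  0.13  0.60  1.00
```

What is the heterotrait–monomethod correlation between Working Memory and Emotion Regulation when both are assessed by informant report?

Different traits, same method: r(WM2, ER2) = 0.60.

0.60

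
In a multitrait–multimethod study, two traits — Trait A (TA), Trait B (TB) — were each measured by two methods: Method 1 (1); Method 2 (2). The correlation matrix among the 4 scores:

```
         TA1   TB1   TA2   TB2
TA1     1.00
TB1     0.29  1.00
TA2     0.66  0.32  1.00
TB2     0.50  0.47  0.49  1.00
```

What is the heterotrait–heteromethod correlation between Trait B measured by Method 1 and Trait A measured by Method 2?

0.32

Different traits and methods: r(TB1, TA2) = 0.32.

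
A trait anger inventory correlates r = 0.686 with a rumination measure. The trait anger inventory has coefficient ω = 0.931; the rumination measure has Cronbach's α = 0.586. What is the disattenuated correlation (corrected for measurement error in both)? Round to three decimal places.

r_true = r_obs / √(r_xx · r_yy) = 0.686 / √(0.931 × 0.586) = 0.686 / √0.545566 = 0.686 / 0.7386 ≈ 0.929.

0.929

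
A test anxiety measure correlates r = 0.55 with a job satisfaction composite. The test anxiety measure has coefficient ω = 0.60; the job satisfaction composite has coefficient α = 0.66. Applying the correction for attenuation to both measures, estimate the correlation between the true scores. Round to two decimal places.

r_true = r_obs / √(r_xx · r_yy) = 0.55 / √(0.60 × 0.66) = 0.55 / √0.3960 = 0.55 / 0.6293 ≈ 0.87.

0.87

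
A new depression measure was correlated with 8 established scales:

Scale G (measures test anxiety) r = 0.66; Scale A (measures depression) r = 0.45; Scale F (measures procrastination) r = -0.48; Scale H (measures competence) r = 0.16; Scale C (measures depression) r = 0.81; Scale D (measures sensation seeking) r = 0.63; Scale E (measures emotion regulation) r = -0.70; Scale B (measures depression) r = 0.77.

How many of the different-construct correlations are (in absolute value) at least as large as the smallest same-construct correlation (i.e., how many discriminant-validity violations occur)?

Convergent (same construct = depression): Scale A, Scale C, Scale B.
Smallest convergent = 0.45. Discriminant |r|: 0.66, 0.48, 0.16, 0.63, 0.70; count ≥ 0.45 → 4.

4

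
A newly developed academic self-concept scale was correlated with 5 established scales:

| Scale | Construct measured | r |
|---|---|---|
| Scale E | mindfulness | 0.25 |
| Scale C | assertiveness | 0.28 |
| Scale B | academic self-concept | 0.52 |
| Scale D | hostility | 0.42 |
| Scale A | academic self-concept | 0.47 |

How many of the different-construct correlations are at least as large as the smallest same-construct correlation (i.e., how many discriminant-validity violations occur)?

Convergent (same construct = academic self-concept): Scale B, Scale A.
Smallest convergent = 0.47. Discriminant values: 0.25, 0.28, 0.42; count ≥ 0.47 → 0.

0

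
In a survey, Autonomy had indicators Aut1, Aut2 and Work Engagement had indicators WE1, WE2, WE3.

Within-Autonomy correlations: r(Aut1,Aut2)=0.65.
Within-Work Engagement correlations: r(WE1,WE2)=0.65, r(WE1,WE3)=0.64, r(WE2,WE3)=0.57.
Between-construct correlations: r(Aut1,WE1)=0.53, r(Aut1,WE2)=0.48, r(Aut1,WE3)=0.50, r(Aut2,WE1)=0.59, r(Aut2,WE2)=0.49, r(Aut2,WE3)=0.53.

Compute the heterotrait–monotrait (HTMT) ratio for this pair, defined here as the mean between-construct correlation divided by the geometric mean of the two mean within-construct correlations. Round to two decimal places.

0.82

Mean heterotrait r = 3.12/6 = 0.5200.
Mean within-Aut = 0.65/1 = 0.6500; mean within-WE = 1.86/3 = 0.6200.
Geometric mean = √(0.6500 × 0.6200) = 0.6348.
HTMT = 0.5200 / 0.6348 = 0.82.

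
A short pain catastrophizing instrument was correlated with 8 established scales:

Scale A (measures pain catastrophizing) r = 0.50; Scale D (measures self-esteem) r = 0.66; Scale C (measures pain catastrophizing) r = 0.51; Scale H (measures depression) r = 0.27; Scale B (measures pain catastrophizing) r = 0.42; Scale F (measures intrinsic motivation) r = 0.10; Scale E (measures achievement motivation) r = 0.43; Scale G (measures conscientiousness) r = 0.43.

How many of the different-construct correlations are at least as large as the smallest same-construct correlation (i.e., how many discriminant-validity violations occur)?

3

Convergent (same construct = pain catastrophizing): Scale A, Scale C, Scale B.
Smallest convergent = 0.42. Discriminant values: 0.66, 0.27, 0.10, 0.43, 0.43; count ≥ 0.42 → 3.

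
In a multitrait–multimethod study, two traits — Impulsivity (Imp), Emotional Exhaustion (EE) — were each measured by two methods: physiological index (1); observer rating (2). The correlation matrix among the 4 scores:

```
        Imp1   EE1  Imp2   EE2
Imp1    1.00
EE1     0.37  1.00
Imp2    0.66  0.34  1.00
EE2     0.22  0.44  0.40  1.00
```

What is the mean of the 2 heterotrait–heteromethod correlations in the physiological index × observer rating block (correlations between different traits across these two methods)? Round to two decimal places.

0.28

HTHM values (method 1 × method 2): 0.22, 0.34; mean = 0.56/2 = 0.28.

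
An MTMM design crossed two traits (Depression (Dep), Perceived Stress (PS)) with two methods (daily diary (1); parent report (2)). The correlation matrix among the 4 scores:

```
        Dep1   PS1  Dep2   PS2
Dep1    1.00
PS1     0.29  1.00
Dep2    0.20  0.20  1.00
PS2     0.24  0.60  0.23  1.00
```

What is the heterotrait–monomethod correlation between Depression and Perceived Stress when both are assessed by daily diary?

0.29

Different traits, same method: r(Dep1, PS1) = 0.29.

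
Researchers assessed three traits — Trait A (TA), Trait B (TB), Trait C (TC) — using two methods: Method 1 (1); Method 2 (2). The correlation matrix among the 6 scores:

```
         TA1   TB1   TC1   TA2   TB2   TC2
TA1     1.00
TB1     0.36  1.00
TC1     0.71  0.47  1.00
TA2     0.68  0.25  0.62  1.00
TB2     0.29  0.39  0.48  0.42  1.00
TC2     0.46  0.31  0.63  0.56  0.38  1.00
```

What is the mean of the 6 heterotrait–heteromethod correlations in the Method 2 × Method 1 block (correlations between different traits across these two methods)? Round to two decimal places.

0.40

HTHM values (method 2 × method 1): 0.25, 0.62, 0.29, 0.48, 0.46, 0.31; mean = 2.41/6 = 0.40.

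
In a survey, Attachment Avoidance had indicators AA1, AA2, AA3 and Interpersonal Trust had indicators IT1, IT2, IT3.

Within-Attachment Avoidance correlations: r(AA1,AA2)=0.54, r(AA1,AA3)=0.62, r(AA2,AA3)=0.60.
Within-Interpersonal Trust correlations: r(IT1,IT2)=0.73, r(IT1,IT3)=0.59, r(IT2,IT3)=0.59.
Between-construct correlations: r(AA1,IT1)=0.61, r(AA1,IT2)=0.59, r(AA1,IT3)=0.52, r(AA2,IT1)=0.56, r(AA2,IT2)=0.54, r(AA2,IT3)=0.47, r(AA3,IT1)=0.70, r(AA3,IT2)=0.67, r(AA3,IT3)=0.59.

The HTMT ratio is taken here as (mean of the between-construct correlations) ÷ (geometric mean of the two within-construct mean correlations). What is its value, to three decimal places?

0.954

Between-construct mean = 5.25/9 = 0.5833.
Mean within-AA = 1.76/3 = 0.5867; mean within-IT = 1.91/3 = 0.6367.
Geometric mean = √(0.5867 × 0.6367) = 0.6112.
HTMT = 0.5833 / 0.6112 = 0.954.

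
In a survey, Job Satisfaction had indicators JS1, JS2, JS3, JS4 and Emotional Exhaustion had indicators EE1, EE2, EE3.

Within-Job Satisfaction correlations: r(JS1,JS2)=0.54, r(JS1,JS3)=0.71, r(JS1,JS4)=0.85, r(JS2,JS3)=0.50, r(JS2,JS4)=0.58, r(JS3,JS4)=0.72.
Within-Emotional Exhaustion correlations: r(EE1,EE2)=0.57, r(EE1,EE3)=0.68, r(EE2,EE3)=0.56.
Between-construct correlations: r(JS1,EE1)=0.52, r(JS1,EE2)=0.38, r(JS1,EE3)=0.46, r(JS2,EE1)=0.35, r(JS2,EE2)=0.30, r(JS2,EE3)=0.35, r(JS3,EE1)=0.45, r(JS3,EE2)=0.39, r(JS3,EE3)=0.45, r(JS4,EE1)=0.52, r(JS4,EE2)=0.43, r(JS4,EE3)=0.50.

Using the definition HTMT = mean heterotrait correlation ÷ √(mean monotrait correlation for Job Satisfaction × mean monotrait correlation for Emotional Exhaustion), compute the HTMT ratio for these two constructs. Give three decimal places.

0.679

Between-construct mean = 5.10/12 = 0.4250.
Mean within-JS = 3.90/6 = 0.6500; mean within-EE = 1.81/3 = 0.6033.
Geometric mean = √(0.6500 × 0.6033) = 0.6262.
HTMT = 0.4250 / 0.6262 = 0.679.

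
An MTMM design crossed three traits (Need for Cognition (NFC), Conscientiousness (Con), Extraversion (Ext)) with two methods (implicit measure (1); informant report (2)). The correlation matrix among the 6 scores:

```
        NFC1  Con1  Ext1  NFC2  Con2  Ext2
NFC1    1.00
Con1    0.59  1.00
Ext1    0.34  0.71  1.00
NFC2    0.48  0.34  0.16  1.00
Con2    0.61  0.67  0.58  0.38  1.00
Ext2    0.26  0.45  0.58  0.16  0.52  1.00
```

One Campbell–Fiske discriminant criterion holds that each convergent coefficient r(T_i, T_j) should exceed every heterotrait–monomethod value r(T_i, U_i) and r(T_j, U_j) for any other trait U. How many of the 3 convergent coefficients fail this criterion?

3

Checking each validity diagonal entry against its comparison values:
NFC (methods 1·2): 0.48 vs {0.59, 0.38, 0.34, 0.16} → fail.
Con (methods 1·2): 0.67 vs {0.59, 0.38, 0.71, 0.52} → fail.
Ext (methods 1·2): 0.58 vs {0.34, 0.16, 0.71, 0.52} → fail.
3 of 3 fail.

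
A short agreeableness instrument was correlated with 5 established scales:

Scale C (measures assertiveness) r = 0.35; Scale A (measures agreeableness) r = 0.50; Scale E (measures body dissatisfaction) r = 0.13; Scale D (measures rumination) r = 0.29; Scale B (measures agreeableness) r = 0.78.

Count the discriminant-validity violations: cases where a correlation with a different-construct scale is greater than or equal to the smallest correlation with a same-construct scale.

Convergent (same construct = agreeableness): Scale A, Scale B.
Smallest convergent = 0.50. Discriminant values: 0.35, 0.13, 0.29; count ≥ 0.50 → 0.

0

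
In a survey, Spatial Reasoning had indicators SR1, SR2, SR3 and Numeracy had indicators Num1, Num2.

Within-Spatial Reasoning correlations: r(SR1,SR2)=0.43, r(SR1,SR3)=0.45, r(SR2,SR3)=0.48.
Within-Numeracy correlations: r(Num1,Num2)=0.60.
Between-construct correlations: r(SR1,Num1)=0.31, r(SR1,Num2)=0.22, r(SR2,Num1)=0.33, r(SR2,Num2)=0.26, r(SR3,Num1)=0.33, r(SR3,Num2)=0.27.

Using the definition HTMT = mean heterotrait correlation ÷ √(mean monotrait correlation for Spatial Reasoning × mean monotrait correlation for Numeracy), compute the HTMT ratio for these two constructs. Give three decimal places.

Mean heterotrait r = 1.72/6 = 0.2867.
Mean within-SR = 1.36/3 = 0.4533; mean within-Num = 0.60/1 = 0.6000.
Geometric mean = √(0.4533 × 0.6000) = 0.5215.
HTMT = 0.2867 / 0.5215 = 0.550.

0.550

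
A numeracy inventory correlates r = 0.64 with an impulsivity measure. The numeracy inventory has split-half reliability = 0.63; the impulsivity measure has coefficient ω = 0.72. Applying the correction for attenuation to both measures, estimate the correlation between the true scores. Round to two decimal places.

r_true = r_obs / √(r_xx · r_yy) = 0.64 / √(0.63 × 0.72) = 0.64 / √0.4536 = 0.64 / 0.6735 ≈ 0.95.

0.95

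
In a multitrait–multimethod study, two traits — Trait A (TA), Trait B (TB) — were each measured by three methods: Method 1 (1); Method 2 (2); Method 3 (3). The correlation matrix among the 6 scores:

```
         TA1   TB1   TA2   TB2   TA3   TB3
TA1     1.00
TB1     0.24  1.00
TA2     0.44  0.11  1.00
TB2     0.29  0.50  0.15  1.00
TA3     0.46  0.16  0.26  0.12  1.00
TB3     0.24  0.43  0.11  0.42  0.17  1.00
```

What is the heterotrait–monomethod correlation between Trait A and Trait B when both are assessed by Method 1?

0.24

Different traits, same method: r(TA1, TB1) = 0.24.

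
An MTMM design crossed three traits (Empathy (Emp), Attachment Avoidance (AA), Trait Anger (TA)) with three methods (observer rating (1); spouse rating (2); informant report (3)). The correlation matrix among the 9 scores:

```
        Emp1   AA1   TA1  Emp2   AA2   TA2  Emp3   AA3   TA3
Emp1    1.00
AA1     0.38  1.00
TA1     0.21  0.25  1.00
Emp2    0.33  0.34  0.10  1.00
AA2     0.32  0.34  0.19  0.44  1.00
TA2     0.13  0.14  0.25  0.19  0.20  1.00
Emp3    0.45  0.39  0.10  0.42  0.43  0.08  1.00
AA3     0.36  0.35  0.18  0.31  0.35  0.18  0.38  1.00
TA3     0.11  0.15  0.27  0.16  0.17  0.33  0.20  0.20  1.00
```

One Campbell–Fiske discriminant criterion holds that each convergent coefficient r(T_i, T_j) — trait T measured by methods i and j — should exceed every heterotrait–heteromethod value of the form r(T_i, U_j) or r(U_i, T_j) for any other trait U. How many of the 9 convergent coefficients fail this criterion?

5

Checking each validity diagonal entry against its comparison values:
Emp (methods 1·2): 0.33 vs {0.32, 0.34, 0.13, 0.10} → fail.
Emp (methods 1·3): 0.45 vs {0.36, 0.39, 0.11, 0.10} → pass.
Emp (methods 2·3): 0.42 vs {0.31, 0.43, 0.16, 0.08} → fail.
AA (methods 1·2): 0.34 vs {0.34, 0.32, 0.14, 0.19} → fail.
AA (methods 1·3): 0.35 vs {0.39, 0.36, 0.15, 0.18} → fail.
AA (methods 2·3): 0.35 vs {0.43, 0.31, 0.17, 0.18} → fail.
TA (methods 1·2): 0.25 vs {0.10, 0.13, 0.19, 0.14} → pass.
TA (methods 1·3): 0.27 vs {0.10, 0.11, 0.18, 0.15} → pass.
TA (methods 2·3): 0.33 vs {0.08, 0.16, 0.18, 0.17} → pass.
5 of 9 fail.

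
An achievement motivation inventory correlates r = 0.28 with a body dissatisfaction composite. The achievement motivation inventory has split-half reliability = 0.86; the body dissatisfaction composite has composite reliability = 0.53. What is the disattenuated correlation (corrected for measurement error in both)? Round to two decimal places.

0.41

r_true = r_obs / √(r_xx · r_yy) = 0.28 / √(0.86 × 0.53) = 0.28 / √0.4558 = 0.28 / 0.6751 ≈ 0.41.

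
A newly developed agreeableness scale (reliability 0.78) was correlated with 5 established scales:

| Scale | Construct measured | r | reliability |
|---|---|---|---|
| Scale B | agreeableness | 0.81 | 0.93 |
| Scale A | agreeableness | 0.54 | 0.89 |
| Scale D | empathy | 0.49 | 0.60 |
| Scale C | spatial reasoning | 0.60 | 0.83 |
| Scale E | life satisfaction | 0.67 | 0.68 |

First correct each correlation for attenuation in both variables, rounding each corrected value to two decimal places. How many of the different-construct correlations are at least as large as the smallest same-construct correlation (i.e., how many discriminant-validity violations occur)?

3

Disattenuated r (r / √(r_scale · r_new)):
  Scale B (conv): 0.81 / √(0.93·0.78) = 0.95
  Scale A (conv): 0.54 / √(0.89·0.78) = 0.65
  Scale D (disc): 0.49 / √(0.60·0.78) = 0.72
  Scale C (disc): 0.60 / √(0.83·0.78) = 0.75
  Scale E (disc): 0.67 / √(0.68·0.78) = 0.92
Smallest convergent = 0.65. Discriminant values: 0.72, 0.75, 0.92; count ≥ 0.65 → 3.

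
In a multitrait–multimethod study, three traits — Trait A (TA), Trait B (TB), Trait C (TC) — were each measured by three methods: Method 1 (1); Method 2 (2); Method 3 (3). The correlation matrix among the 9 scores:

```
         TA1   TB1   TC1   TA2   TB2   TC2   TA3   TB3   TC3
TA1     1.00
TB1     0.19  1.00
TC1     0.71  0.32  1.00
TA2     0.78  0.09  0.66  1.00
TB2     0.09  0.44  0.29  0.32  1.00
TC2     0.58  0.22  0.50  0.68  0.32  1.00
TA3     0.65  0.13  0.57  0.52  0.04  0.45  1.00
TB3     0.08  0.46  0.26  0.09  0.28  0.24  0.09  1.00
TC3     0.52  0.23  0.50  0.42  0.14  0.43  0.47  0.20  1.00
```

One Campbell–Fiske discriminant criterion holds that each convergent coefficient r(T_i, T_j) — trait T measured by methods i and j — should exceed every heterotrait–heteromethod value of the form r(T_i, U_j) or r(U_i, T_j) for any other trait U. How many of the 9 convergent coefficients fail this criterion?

3

Checking each validity diagonal entry against its comparison values:
TA (methods 1·2): 0.78 vs {0.09, 0.09, 0.58, 0.66} → pass.
TA (methods 1·3): 0.65 vs {0.08, 0.13, 0.52, 0.57} → pass.
TA (methods 2·3): 0.52 vs {0.09, 0.04, 0.42, 0.45} → pass.
TB (methods 1·2): 0.44 vs {0.09, 0.09, 0.22, 0.29} → pass.
TB (methods 1·3): 0.46 vs {0.13, 0.08, 0.23, 0.26} → pass.
TB (methods 2·3): 0.28 vs {0.04, 0.09, 0.14, 0.24} → pass.
TC (methods 1·2): 0.50 vs {0.66, 0.58, 0.29, 0.22} → fail.
TC (methods 1·3): 0.50 vs {0.57, 0.52, 0.26, 0.23} → fail.
TC (methods 2·3): 0.43 vs {0.45, 0.42, 0.24, 0.14} → fail.
3 of 9 fail.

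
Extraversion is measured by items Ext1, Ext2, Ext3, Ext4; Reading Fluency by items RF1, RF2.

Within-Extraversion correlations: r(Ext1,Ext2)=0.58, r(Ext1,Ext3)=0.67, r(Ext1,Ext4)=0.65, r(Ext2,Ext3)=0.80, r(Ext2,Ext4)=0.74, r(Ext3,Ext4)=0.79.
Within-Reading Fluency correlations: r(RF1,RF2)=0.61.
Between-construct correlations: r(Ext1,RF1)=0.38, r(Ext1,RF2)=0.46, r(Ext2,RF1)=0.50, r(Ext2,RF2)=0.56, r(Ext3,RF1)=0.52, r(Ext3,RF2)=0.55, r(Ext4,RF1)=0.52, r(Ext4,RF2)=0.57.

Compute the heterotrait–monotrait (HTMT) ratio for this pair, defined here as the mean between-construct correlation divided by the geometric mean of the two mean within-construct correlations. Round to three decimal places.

Mean heterotrait r = 4.06/8 = 0.5075.
Mean within-Ext = 4.23/6 = 0.7050; mean within-RF = 0.61/1 = 0.6100.
Geometric mean = √(0.7050 × 0.6100) = 0.6558.
HTMT = 0.5075 / 0.6558 = 0.774.

0.774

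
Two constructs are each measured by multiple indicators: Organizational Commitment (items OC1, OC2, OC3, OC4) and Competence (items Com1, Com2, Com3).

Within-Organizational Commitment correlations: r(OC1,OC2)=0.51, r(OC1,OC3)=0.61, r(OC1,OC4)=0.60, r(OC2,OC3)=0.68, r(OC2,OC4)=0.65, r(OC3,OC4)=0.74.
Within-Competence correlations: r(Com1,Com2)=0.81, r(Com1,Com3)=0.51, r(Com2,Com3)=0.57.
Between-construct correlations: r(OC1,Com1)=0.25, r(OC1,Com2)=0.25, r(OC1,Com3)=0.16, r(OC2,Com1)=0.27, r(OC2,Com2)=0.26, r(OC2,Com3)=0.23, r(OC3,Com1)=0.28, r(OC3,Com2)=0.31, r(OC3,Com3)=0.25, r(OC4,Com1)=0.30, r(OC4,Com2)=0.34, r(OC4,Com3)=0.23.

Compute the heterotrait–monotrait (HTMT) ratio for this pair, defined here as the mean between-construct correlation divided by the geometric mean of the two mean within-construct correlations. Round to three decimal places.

0.413

Mean heterotrait r = 3.13/12 = 0.2608.
Mean within-OC = 3.79/6 = 0.6317; mean within-Com = 1.89/3 = 0.6300.
Geometric mean = √(0.6317 × 0.6300) = 0.6308.
HTMT = 0.2608 / 0.6308 = 0.413.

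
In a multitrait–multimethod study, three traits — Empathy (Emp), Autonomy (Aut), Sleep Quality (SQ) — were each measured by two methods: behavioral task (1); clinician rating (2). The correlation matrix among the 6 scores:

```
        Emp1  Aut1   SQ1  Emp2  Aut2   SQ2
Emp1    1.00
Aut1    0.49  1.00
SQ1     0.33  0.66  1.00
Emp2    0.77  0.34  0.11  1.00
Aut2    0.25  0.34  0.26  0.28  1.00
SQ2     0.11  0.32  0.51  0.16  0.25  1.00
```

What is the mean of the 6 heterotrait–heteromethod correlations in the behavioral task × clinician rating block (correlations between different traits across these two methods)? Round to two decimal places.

0.23

HTHM values (method 1 × method 2): 0.25, 0.11, 0.34, 0.32, 0.11, 0.26; mean = 1.39/6 = 0.23.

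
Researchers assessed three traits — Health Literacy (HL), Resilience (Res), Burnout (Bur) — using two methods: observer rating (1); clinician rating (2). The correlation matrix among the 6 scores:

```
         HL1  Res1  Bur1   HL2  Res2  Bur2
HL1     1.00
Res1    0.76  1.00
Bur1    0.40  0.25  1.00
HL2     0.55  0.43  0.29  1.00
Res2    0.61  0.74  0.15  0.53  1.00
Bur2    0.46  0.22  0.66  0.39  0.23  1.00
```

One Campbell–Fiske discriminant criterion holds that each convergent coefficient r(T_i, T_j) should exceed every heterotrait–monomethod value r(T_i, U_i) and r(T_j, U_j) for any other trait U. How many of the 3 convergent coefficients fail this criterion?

2

Convergent coefficients and their comparison sets:
HL (methods 1·2): 0.55 vs {0.76, 0.53, 0.40, 0.39} → fail.
Res (methods 1·2): 0.74 vs {0.76, 0.53, 0.25, 0.23} → fail.
Bur (methods 1·2): 0.66 vs {0.40, 0.39, 0.25, 0.23} → pass.
2 of 3 fail.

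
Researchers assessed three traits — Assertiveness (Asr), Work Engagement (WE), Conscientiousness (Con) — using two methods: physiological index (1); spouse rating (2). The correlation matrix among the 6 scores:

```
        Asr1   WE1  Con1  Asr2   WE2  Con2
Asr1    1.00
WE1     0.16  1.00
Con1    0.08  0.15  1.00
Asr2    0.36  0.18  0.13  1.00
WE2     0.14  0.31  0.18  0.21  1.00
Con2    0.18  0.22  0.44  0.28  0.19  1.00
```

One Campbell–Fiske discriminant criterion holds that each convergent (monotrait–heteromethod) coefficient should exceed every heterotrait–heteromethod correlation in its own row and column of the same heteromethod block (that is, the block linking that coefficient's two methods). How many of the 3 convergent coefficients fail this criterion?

0

Convergent coefficients and their comparison sets:
Asr (methods 1·2): 0.36 vs {0.14, 0.18, 0.18, 0.13} → pass.
WE (methods 1·2): 0.31 vs {0.18, 0.14, 0.22, 0.18} → pass.
Con (methods 1·2): 0.44 vs {0.13, 0.18, 0.18, 0.22} → pass.
0 of 3 fail.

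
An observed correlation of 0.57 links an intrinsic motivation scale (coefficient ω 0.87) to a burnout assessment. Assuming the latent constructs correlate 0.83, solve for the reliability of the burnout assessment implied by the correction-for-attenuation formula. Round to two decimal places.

r_true = r_obs / √(r_xx · r_yy) ⇒ 0.83 = 0.57 / √(0.87 · r_yy).
√(0.87 · r_yy) = 0.57 / 0.83 = 0.6867; 0.87 · r_yy = 0.4716; r_yy = 0.4716 / 0.87 ≈ 0.54.

0.54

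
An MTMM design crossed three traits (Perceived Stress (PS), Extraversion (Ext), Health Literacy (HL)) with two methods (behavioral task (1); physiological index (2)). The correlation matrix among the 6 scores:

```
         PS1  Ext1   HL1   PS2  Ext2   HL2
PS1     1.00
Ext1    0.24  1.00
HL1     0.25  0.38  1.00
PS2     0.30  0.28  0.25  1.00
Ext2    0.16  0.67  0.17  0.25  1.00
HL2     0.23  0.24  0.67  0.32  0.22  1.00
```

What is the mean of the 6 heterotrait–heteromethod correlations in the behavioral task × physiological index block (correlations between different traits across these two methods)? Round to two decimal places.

0.22

HTHM values (method 1 × method 2): 0.16, 0.23, 0.28, 0.24, 0.25, 0.17; mean = 1.33/6 = 0.22.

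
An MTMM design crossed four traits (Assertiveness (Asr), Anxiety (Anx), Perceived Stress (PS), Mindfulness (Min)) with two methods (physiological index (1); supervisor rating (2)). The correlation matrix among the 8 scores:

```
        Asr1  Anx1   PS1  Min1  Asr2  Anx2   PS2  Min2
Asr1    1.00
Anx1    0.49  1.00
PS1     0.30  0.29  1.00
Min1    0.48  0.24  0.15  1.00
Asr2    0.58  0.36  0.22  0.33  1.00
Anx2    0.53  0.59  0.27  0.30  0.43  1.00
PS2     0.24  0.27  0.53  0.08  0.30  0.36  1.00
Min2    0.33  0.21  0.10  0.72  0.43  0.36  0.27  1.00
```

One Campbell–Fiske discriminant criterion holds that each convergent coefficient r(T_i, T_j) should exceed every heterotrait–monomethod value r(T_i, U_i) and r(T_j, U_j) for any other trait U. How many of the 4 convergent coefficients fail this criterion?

Each convergent coefficient versus the relevant comparison correlations:
Asr (methods 1·2): 0.58 vs {0.49, 0.43, 0.30, 0.30, 0.48, 0.43} → pass.
Anx (methods 1·2): 0.59 vs {0.49, 0.43, 0.29, 0.36, 0.24, 0.36} → pass.
PS (methods 1·2): 0.53 vs {0.30, 0.30, 0.29, 0.36, 0.15, 0.27} → pass.
Min (methods 1·2): 0.72 vs {0.48, 0.43, 0.24, 0.36, 0.15, 0.27} → pass.
0 of 4 fail.

0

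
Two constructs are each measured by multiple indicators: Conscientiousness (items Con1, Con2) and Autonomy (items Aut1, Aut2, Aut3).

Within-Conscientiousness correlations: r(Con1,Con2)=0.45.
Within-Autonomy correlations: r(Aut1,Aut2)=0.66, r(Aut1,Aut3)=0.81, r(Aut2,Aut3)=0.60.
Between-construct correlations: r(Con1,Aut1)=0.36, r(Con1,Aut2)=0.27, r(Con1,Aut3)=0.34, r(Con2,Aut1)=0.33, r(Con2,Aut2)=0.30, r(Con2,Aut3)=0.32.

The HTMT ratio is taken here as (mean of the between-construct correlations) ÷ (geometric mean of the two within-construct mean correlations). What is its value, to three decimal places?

0.574

Mean between = 1.92/6 = 0.3200.
Mean within-Con = 0.45/1 = 0.4500; mean within-Aut = 2.07/3 = 0.6900.
Geometric mean = √(0.4500 × 0.6900) = 0.5572.
HTMT = 0.3200 / 0.5572 = 0.574.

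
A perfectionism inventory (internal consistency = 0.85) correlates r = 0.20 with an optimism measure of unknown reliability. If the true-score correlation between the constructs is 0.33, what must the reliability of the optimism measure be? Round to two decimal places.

r_true = r_obs / √(r_xx · r_yy) ⇒ 0.33 = 0.20 / √(0.85 · r_yy).
√(0.85 · r_yy) = 0.20 / 0.33 = 0.6061; 0.85 · r_yy = 0.3674; r_yy = 0.3674 / 0.85 ≈ 0.43.

0.43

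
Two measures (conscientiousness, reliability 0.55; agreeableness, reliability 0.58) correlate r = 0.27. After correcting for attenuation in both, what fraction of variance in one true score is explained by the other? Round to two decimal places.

0.23

Disattenuated r = 0.27 / √(0.55 × 0.58) = 0.27 / 0.5648 = 0.4780.
Shared true-score variance = 0.4780² = 0.2285 ≈ 0.23.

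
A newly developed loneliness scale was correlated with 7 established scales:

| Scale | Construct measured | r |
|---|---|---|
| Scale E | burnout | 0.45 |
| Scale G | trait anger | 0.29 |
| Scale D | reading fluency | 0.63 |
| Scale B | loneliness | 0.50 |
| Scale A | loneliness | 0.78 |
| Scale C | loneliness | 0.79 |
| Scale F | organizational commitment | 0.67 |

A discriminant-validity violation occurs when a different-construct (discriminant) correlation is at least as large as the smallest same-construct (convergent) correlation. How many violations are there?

2

Convergent (same construct = loneliness): Scale B, Scale A, Scale C.
Smallest convergent = 0.50. Discriminant values: 0.45, 0.29, 0.63, 0.67; count ≥ 0.50 → 2.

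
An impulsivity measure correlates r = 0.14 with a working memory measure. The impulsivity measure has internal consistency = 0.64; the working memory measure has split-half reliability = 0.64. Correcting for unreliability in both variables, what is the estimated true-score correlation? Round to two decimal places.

r_true = r_obs / √(r_xx · r_yy) = 0.14 / √(0.64 × 0.64) = 0.14 / √0.4096 = 0.14 / 0.6400 ≈ 0.22.

0.22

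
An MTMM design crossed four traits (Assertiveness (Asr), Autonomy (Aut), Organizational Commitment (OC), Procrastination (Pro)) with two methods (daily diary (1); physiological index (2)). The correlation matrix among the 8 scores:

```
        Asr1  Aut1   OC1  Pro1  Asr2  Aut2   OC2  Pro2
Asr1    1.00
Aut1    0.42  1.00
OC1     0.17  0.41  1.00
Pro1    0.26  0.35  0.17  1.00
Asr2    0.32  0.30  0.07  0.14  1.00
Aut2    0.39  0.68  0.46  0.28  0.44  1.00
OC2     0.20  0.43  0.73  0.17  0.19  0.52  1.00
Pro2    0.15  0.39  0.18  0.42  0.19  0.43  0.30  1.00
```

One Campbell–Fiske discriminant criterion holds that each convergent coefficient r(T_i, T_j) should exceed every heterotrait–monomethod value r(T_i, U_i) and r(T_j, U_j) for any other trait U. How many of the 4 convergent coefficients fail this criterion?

2

Checking each validity diagonal entry against its comparison values:
Asr (methods 1·2): 0.32 vs {0.42, 0.44, 0.17, 0.19, 0.26, 0.19} → fail.
Aut (methods 1·2): 0.68 vs {0.42, 0.44, 0.41, 0.52, 0.35, 0.43} → pass.
OC (methods 1·2): 0.73 vs {0.17, 0.19, 0.41, 0.52, 0.17, 0.30} → pass.
Pro (methods 1·2): 0.42 vs {0.26, 0.19, 0.35, 0.43, 0.17, 0.30} → fail.
2 of 4 fail.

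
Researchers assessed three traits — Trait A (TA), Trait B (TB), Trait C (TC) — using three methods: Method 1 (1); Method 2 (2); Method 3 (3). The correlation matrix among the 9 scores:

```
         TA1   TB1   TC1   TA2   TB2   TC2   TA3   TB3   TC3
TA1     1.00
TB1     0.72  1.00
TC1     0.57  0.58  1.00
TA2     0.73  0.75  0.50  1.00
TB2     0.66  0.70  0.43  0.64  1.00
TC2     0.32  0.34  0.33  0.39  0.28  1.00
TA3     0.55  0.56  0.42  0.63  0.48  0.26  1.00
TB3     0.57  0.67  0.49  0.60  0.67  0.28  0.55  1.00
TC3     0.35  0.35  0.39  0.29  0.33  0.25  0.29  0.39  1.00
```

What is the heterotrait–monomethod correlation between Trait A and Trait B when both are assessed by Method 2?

Different traits, same method: r(TA2, TB2) = 0.64.

0.64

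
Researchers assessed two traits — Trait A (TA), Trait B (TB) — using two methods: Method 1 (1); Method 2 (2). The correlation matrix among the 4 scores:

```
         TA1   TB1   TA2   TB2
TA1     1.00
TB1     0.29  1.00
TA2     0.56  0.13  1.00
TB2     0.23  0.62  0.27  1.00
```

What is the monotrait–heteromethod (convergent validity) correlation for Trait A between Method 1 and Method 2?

Same trait (TA), different methods: r(TA1, TA2) = 0.56.

0.56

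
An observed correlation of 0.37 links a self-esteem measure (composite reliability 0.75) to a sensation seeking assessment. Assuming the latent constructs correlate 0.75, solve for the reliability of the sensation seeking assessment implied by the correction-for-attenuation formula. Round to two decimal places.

r_true = r_obs / √(r_xx · r_yy) ⇒ 0.75 = 0.37 / √(0.75 · r_yy).
√(0.75 · r_yy) = 0.37 / 0.75 = 0.4933; 0.75 · r_yy = 0.2433; r_yy = 0.2433 / 0.75 ≈ 0.32.

0.32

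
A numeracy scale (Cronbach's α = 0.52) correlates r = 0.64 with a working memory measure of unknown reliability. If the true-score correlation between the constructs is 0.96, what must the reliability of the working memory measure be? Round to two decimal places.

r_true = r_obs / √(r_xx · r_yy) ⇒ 0.96 = 0.64 / √(0.52 · r_yy).
√(0.52 · r_yy) = 0.64 / 0.96 = 0.6667; 0.52 · r_yy = 0.4445; r_yy = 0.4445 / 0.52 ≈ 0.85.

0.85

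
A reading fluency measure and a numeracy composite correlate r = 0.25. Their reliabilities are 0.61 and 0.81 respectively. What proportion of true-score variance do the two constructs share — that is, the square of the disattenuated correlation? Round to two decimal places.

Disattenuated r = 0.25 / √(0.61 × 0.81) = 0.25 / 0.7029 = 0.3557.
Shared true-score variance = 0.3557² = 0.1265 ≈ 0.13.

0.13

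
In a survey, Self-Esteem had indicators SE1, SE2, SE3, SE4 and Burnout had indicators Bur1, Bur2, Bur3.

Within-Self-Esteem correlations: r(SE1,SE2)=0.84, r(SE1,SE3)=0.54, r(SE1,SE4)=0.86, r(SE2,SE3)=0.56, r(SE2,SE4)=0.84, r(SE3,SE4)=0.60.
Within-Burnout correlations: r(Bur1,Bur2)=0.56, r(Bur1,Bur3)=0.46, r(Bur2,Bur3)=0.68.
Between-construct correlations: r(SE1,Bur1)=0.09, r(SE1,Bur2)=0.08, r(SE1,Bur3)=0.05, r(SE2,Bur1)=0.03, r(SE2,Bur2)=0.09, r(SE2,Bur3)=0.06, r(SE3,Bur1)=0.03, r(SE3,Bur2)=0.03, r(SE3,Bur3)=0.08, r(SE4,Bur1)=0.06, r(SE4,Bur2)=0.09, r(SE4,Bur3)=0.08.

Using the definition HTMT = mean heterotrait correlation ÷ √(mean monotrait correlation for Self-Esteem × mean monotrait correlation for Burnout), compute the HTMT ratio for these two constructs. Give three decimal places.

Mean heterotrait r = 0.77/12 = 0.0642.
Mean within-SE = 4.24/6 = 0.7067; mean within-Bur = 1.70/3 = 0.5667.
Geometric mean = √(0.7067 × 0.5667) = 0.6328.
HTMT = 0.0642 / 0.6328 = 0.101.

0.101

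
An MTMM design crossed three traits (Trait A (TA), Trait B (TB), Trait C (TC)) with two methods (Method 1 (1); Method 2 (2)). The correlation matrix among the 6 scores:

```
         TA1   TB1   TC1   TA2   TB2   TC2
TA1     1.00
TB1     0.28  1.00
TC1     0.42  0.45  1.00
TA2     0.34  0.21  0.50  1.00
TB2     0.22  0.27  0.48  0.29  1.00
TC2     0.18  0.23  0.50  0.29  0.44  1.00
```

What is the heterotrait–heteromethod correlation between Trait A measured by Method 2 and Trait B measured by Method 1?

Different traits and methods: r(TA2, TB1) = 0.21.

0.21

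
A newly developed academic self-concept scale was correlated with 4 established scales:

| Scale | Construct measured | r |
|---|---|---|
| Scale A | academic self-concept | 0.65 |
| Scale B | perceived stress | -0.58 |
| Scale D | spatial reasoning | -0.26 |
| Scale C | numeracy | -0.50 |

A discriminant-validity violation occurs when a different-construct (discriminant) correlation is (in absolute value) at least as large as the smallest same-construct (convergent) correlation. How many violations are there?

Convergent (same construct = academic self-concept): Scale A.
Smallest convergent = 0.65. Discriminant |r|: 0.58, 0.26, 0.50; count ≥ 0.65 → 0.

0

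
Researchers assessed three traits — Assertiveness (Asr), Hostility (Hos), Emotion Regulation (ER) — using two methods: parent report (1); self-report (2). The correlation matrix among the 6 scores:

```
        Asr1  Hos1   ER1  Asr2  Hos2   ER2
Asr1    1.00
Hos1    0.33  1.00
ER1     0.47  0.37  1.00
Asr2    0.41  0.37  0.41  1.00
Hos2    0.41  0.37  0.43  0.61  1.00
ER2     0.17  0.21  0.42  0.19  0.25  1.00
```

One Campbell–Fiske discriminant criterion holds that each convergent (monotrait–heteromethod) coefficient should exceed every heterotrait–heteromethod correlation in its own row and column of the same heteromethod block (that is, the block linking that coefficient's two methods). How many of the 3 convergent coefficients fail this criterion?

3

Each convergent coefficient versus the relevant comparison correlations:
Asr (methods 1·2): 0.41 vs {0.41, 0.37, 0.17, 0.41} → fail.
Hos (methods 1·2): 0.37 vs {0.37, 0.41, 0.21, 0.43} → fail.
ER (methods 1·2): 0.42 vs {0.41, 0.17, 0.43, 0.21} → fail.
3 of 3 fail.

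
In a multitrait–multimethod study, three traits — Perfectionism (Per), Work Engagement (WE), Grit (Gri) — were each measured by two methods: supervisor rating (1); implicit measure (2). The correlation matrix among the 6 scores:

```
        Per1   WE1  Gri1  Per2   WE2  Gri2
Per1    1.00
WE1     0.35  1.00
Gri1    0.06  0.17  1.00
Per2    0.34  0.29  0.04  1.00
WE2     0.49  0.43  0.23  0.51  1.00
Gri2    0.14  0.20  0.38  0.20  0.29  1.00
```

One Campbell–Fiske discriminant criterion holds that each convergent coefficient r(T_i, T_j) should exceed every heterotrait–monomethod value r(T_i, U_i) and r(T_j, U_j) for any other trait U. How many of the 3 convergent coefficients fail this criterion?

Convergent coefficients and their comparison sets:
Per (methods 1·2): 0.34 vs {0.35, 0.51, 0.06, 0.20} → fail.
WE (methods 1·2): 0.43 vs {0.35, 0.51, 0.17, 0.29} → fail.
Gri (methods 1·2): 0.38 vs {0.06, 0.20, 0.17, 0.29} → pass.
2 of 3 fail.

2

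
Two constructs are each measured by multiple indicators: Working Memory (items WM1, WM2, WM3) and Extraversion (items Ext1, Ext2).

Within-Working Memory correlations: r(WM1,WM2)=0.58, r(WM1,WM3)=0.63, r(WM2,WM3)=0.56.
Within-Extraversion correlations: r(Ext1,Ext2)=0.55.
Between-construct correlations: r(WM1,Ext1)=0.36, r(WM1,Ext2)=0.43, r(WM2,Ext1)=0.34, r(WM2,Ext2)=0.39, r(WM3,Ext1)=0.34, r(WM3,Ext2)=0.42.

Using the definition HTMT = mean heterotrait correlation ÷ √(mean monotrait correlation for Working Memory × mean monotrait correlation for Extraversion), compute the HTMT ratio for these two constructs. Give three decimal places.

0.667

Mean between = 2.28/6 = 0.3800.
Mean within-WM = 1.77/3 = 0.5900; mean within-Ext = 0.55/1 = 0.5500.
Geometric mean = √(0.5900 × 0.5500) = 0.5696.
HTMT = 0.3800 / 0.5696 = 0.667.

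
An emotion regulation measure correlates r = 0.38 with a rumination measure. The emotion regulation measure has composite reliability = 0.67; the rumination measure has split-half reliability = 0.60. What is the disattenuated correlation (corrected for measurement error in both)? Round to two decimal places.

0.60

r_true = r_obs / √(r_xx · r_yy) = 0.38 / √(0.67 × 0.60) = 0.38 / √0.4020 = 0.38 / 0.6340 ≈ 0.60.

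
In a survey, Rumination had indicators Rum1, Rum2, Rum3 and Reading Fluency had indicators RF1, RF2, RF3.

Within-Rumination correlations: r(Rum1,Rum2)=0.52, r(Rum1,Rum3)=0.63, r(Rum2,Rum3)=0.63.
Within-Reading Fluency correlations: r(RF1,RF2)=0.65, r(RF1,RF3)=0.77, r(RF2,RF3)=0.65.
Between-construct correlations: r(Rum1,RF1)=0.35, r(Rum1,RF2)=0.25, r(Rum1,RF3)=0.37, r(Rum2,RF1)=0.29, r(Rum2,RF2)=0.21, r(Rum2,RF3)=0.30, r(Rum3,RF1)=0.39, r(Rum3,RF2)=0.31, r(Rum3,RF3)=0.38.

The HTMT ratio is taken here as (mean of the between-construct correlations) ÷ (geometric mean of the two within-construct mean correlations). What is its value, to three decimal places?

0.495

Mean between = 2.85/9 = 0.3167.
Mean within-Rum = 1.78/3 = 0.5933; mean within-RF = 2.07/3 = 0.6900.
Geometric mean = √(0.5933 × 0.6900) = 0.6398.
HTMT = 0.3167 / 0.6398 = 0.495.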